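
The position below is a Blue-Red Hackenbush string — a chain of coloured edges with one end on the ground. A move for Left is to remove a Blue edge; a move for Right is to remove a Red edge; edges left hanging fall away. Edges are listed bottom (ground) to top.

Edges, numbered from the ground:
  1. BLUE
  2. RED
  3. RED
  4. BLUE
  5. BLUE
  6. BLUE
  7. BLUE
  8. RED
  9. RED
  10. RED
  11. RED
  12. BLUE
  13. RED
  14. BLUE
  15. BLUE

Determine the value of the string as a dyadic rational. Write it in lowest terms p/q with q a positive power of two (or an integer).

Recurse on prefixes of the 15-edge string BLUE RED RED BLUE BLUE BLUE BLUE RED RED RED RED BLUE RED BLUE BLUE:
B: Left { 0 }, Right { (no moves) } ⇒ simplest 1
BR: Left { 0 }, Right { 1 } ⇒ simplest 1/2
BRR: Left { 0 }, Right { 1/2,1 } ⇒ simplest 1/4
BRRB: Left { 0,1/4 }, Right { 1/2,1 } ⇒ simplest 3/8
BRRBB: Left { 0,1/4,3/8 }, Right { 1/2,1 } ⇒ simplest 7/16
BRRBBB: Left { 0,1/4,3/8,7/16 }, Right { 1/2,1 } ⇒ simplest 15/32
BRRBBBB: Left { 0,1/4,3/8,7/16,15/32 }, Right { 1/2,1 } ⇒ simplest 31/64
BRRBBBBR: Left { 0,1/4,3/8,7/16,15/32 }, Right { 31/64,1/2,1 } ⇒ simplest 61/128
BRRBBBBRR: Left { 0,1/4,3/8,7/16,15/32 }, Right { 61/128,31/64,1/2,1 } ⇒ simplest 121/256
BRRBBBBRRR: Left { 0,1/4,3/8,7/16,15/32 }, Right { 121/256,61/128,31/64,1/2,1 } ⇒ simplest 241/512
BRRBBBBRRRR: Left { 0,1/4,3/8,7/16,15/32 }, Right { 241/512,121/256,61/128,31/64,1/2,1 } ⇒ simplest 481/1024
BRRBBBBRRRRB: Left { 0,1/4,3/8,7/16,15/32,481/1024 }, Right { 241/512,121/256,61/128,31/64,1/2,1 } ⇒ simplest 963/2048
BRRBBBBRRRRBR: Left { 0,1/4,3/8,7/16,15/32,481/1024 }, Right { 963/2048,241/512,121/256,61/128,31/64,1/2,1 } ⇒ simplest 1925/4096
BRRBBBBRRRRBRB: Left { 0,1/4,3/8,7/16,15/32,481/1024,1925/4096 }, Right { 963/2048,241/512,121/256,61/128,31/64,1/2,1 } ⇒ simplest 3851/8192
BRRBBBBRRRRBRBB: Left { 0,1/4,3/8,7/16,15/32,481/1024,1925/4096,3851/8192 }, Right { 963/2048,241/512,121/256,61/128,31/64,1/2,1 } ⇒ simplest 7703/16384

7703/16384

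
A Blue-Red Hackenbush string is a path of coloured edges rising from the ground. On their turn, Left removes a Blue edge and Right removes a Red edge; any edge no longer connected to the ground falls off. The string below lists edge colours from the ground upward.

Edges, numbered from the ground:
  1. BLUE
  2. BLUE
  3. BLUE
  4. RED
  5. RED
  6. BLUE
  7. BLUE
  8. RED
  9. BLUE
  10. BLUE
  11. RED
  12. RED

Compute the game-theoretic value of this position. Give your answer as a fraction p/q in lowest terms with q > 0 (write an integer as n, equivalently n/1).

G(B) = { 0 | (no moves) } ⇒ 1
G(BB) = { 0 1 | (no moves) } ⇒ 2
G(BBB) = { 0 1 2 | (no moves) } ⇒ 3
G(BBBR) = { 0 1 2 | 3 } ⇒ 5/2
G(BBBRR) = { 0 1 2 | 5/2 3 } ⇒ 9/4
G(BBBRRB) = { 0 1 2 9/4 | 5/2 3 } ⇒ 19/8
G(BBBRRBB) = { 0 1 2 9/4 19/8 | 5/2 3 } ⇒ 39/16
G(BBBRRBBR) = { 0 1 2 9/4 19/8 | 39/16 5/2 3 } ⇒ 77/32
G(BBBRRBBRB) = { 0 1 2 9/4 19/8 77/32 | 39/16 5/2 3 } ⇒ 155/64
G(BBBRRBBRBB) = { 0 1 2 9/4 19/8 77/32 155/64 | 39/16 5/2 3 } ⇒ 311/128
G(BBBRRBBRBBR) = { 0 1 2 9/4 19/8 77/32 155/64 | 311/128 39/16 5/2 3 } ⇒ 621/256
G(BBBRRBBRBBRR) = { 0 1 2 9/4 19/8 77/32 155/64 | 621/256 311/128 39/16 5/2 3 } ⇒ 1241/512

1241/512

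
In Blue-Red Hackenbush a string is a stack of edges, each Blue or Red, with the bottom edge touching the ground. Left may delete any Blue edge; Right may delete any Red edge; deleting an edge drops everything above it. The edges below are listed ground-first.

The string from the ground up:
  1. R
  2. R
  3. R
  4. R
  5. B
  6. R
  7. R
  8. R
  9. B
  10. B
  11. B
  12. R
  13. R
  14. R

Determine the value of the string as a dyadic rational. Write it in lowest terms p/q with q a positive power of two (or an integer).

Prefix values for R R R R B R R R B B B R R R via {L|R} + simplicity:
val(R) = { · | 0 } ⇒ -1
val(RR) = { · | -1, 0 } ⇒ -2
val(RRR) = { · | -2, -1, 0 } ⇒ -3
val(RRRR) = { · | -3, -2, -1, 0 } ⇒ -4
val(RRRRB) = { -4 | -3, -2, -1, 0 } ⇒ -7/2
val(RRRRBR) = { -4 | -7/2, -3, -2, -1, 0 } ⇒ -15/4
val(RRRRBRR) = { -4 | -15/4, -7/2, -3, -2, -1, 0 } ⇒ -31/8
val(RRRRBRRR) = { -4 | -31/8, -15/4, -7/2, -3, -2, -1, 0 } ⇒ -63/16
val(RRRRBRRRB) = { -4, -63/16 | -31/8, -15/4, -7/2, -3, -2, -1, 0 } ⇒ -125/32
val(RRRRBRRRBB) = { -4, -63/16, -125/32 | -31/8, -15/4, -7/2, -3, -2, -1, 0 } ⇒ -249/64
val(RRRRBRRRBBB) = { -4, -63/16, -125/32, -249/64 | -31/8, -15/4, -7/2, -3, -2, -1, 0 } ⇒ -497/128
val(RRRRBRRRBBBR) = { -4, -63/16, -125/32, -249/64 | -497/128, -31/8, -15/4, -7/2, -3, -2, -1, 0 } ⇒ -995/256
val(RRRRBRRRBBBRR) = { -4, -63/16, -125/32, -249/64 | -995/256, -497/128, -31/8, -15/4, -7/2, -3, -2, -1, 0 } ⇒ -1991/512
val(RRRRBRRRBBBRRR) = { -4, -63/16, -125/32, -249/64 | -1991/512, -995/256, -497/128, -31/8, -15/4, -7/2, -3, -2, -1, 0 } ⇒ -3983/1024

-3983/1024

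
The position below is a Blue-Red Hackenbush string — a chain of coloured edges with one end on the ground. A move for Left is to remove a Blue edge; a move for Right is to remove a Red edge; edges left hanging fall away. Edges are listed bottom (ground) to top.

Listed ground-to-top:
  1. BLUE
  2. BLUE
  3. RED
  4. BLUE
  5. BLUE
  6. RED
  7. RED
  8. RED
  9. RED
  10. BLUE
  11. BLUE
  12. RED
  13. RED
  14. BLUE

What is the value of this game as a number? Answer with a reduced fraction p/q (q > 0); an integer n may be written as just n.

7219/4096

edge 1 of 14 (BLUE): { 0 | · } ⇒ 1
edge 2 of 14 (BLUE): { 0,1 | · } ⇒ 2
edge 3 of 14 (RED): { 0,1 | 2 } ⇒ 3/2
edge 4 of 14 (BLUE): { 0,1,3/2 | 2 } ⇒ 7/4
edge 5 of 14 (BLUE): { 0,1,3/2,7/4 | 2 } ⇒ 15/8
edge 6 of 14 (RED): { 0,1,3/2,7/4 | 15/8,2 } ⇒ 29/16
edge 7 of 14 (RED): { 0,1,3/2,7/4 | 29/16,15/8,2 } ⇒ 57/32
edge 8 of 14 (RED): { 0,1,3/2,7/4 | 57/32,29/16,15/8,2 } ⇒ 113/64
edge 9 of 14 (RED): { 0,1,3/2,7/4 | 113/64,57/32,29/16,15/8,2 } ⇒ 225/128
edge 10 of 14 (BLUE): { 0,1,3/2,7/4,225/128 | 113/64,57/32,29/16,15/8,2 } ⇒ 451/256
edge 11 of 14 (BLUE): { 0,1,3/2,7/4,225/128,451/256 | 113/64,57/32,29/16,15/8,2 } ⇒ 903/512
edge 12 of 14 (RED): { 0,1,3/2,7/4,225/128,451/256 | 903/512,113/64,57/32,29/16,15/8,2 } ⇒ 1805/1024
edge 13 of 14 (RED): { 0,1,3/2,7/4,225/128,451/256 | 1805/1024,903/512,113/64,57/32,29/16,15/8,2 } ⇒ 3609/2048
edge 14 of 14 (BLUE): { 0,1,3/2,7/4,225/128,451/256,3609/2048 | 1805/1024,903/512,113/64,57/32,29/16,15/8,2 } ⇒ 7219/4096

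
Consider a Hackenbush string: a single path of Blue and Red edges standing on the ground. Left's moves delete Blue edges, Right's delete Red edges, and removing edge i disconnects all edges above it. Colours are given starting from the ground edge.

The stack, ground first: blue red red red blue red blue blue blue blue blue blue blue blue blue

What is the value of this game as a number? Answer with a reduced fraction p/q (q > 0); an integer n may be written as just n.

3071/16384

step 1: add blue to get b; options L={ 0 } R={ (no moves) } => 1
step 2: add red to get br; options L={ 0 } R={ 1 } => 1/2
step 3: add red to get brr; options L={ 0 } R={ 1/2 1 } => 1/4
step 4: add red to get brrr; options L={ 0 } R={ 1/4 1/2 1 } => 1/8
step 5: add blue to get brrrb; options L={ 0 1/8 } R={ 1/4 1/2 1 } => 3/16
step 6: add red to get brrrbr; options L={ 0 1/8 } R={ 3/16 1/4 1/2 1 } => 5/32
step 7: add blue to get brrrbrb; options L={ 0 1/8 5/32 } R={ 3/16 1/4 1/2 1 } => 11/64
step 8: add blue to get brrrbrbb; options L={ 0 1/8 5/32 11/64 } R={ 3/16 1/4 1/2 1 } => 23/128
step 9: add blue to get brrrbrbbb; options L={ 0 1/8 5/32 11/64 23/128 } R={ 3/16 1/4 1/2 1 } => 47/256
step 10: add blue to get brrrbrbbbb; options L={ 0 1/8 5/32 11/64 23/128 47/256 } R={ 3/16 1/4 1/2 1 } => 95/512
step 11: add blue to get brrrbrbbbbb; options L={ 0 1/8 5/32 11/64 23/128 47/256 95/512 } R={ 3/16 1/4 1/2 1 } => 191/1024
step 12: add blue to get brrrbrbbbbbb; options L={ 0 1/8 5/32 11/64 23/128 47/256 95/512 191/1024 } R={ 3/16 1/4 1/2 1 } => 383/2048
step 13: add blue to get brrrbrbbbbbbb; options L={ 0 1/8 5/32 11/64 23/128 47/256 95/512 191/1024 383/2048 } R={ 3/16 1/4 1/2 1 } => 767/4096
step 14: add blue to get brrrbrbbbbbbbb; options L={ 0 1/8 5/32 11/64 23/128 47/256 95/512 191/1024 383/2048 767/4096 } R={ 3/16 1/4 1/2 1 } => 1535/8192
step 15: add blue to get brrrbrbbbbbbbbb; options L={ 0 1/8 5/32 11/64 23/128 47/256 95/512 191/1024 383/2048 767/4096 1535/8192 } R={ 3/16 1/4 1/2 1 } => 3071/16384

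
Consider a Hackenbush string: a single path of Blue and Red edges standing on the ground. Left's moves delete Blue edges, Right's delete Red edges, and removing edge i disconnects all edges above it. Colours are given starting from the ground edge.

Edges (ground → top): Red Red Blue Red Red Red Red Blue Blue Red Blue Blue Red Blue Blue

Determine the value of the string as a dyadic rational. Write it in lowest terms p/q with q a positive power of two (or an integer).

Prefix values for Red Red Blue Red Red Red Red Blue Blue Red Blue Blue Red Blue Blue via {L|R} + simplicity:
R: Left { none }, Right { 0 } = simplest -1
RR: Left { none }, Right { -1; 0 } = simplest -2
RRB: Left { -2 }, Right { -1; 0 } = simplest -3/2
RRBR: Left { -2 }, Right { -3/2; -1; 0 } = simplest -7/4
RRBRR: Left { -2 }, Right { -7/4; -3/2; -1; 0 } = simplest -15/8
RRBRRR: Left { -2 }, Right { -15/8; -7/4; -3/2; -1; 0 } = simplest -31/16
RRBRRRR: Left { -2 }, Right { -31/16; -15/8; -7/4; -3/2; -1; 0 } = simplest -63/32
RRBRRRRB: Left { -2; -63/32 }, Right { -31/16; -15/8; -7/4; -3/2; -1; 0 } = simplest -125/64
RRBRRRRBB: Left { -2; -63/32; -125/64 }, Right { -31/16; -15/8; -7/4; -3/2; -1; 0 } = simplest -249/128
RRBRRRRBBR: Left { -2; -63/32; -125/64 }, Right { -249/128; -31/16; -15/8; -7/4; -3/2; -1; 0 } = simplest -499/256
RRBRRRRBBRB: Left { -2; -63/32; -125/64; -499/256 }, Right { -249/128; -31/16; -15/8; -7/4; -3/2; -1; 0 } = simplest -997/512
RRBRRRRBBRBB: Left { -2; -63/32; -125/64; -499/256; -997/512 }, Right { -249/128; -31/16; -15/8; -7/4; -3/2; -1; 0 } = simplest -1993/1024
RRBRRRRBBRBBR: Left { -2; -63/32; -125/64; -499/256; -997/512 }, Right { -1993/1024; -249/128; -31/16; -15/8; -7/4; -3/2; -1; 0 } = simplest -3987/2048
RRBRRRRBBRBBRB: Left { -2; -63/32; -125/64; -499/256; -997/512; -3987/2048 }, Right { -1993/1024; -249/128; -31/16; -15/8; -7/4; -3/2; -1; 0 } = simplest -7973/4096
RRBRRRRBBRBBRBB: Left { -2; -63/32; -125/64; -499/256; -997/512; -3987/2048; -7973/4096 }, Right { -1993/1024; -249/128; -31/16; -15/8; -7/4; -3/2; -1; 0 } = simplest -15945/8192

-15945/8192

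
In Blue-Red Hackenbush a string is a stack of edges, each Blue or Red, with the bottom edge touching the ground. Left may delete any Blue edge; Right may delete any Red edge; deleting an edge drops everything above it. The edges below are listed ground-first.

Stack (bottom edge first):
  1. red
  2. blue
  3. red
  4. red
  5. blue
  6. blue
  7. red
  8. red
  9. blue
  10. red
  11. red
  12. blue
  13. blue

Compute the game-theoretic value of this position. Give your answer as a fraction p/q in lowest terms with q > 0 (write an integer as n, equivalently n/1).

-3289/4096

Prefix values for red blue red red blue blue red red blue red red blue blue via {L|R} + simplicity:
1 of 13 · r · max L −∞ · min R 0 gives -1
2 of 13 · rb · max L -1 · min R 0 gives -1/2
3 of 13 · rbr · max L -1 · min R -1/2 gives -3/4
4 of 13 · rbrr · max L -1 · min R -3/4 gives -7/8
5 of 13 · rbrrb · max L -7/8 · min R -3/4 gives -13/16
6 of 13 · rbrrbb · max L -13/16 · min R -3/4 gives -25/32
7 of 13 · rbrrbbr · max L -13/16 · min R -25/32 gives -51/64
8 of 13 · rbrrbbrr · max L -13/16 · min R -51/64 gives -103/128
9 of 13 · rbrrbbrrb · max L -103/128 · min R -51/64 gives -205/256
10 of 13 · rbrrbbrrbr · max L -103/128 · min R -205/256 gives -411/512
11 of 13 · rbrrbbrrbrr · max L -103/128 · min R -411/512 gives -823/1024
12 of 13 · rbrrbbrrbrrb · max L -823/1024 · min R -411/512 gives -1645/2048
13 of 13 · rbrrbbrrbrrbb · max L -1645/2048 · min R -411/512 gives -3289/4096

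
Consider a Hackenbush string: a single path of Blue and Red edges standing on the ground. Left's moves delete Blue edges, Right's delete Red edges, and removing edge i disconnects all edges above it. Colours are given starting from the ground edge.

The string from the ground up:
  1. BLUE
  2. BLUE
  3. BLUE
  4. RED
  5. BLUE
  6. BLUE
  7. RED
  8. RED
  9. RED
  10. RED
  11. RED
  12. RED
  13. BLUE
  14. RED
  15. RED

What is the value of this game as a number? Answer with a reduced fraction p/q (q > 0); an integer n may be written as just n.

edge 1 of 15 (BLUE): { 0 | none } => 1
edge 2 of 15 (BLUE): { 0; 1 | none } => 2
edge 3 of 15 (BLUE): { 0; 1; 2 | none } => 3
edge 4 of 15 (RED): { 0; 1; 2 | 3 } => 5/2
edge 5 of 15 (BLUE): { 0; 1; 2; 5/2 | 3 } => 11/4
edge 6 of 15 (BLUE): { 0; 1; 2; 5/2; 11/4 | 3 } => 23/8
edge 7 of 15 (RED): { 0; 1; 2; 5/2; 11/4 | 23/8; 3 } => 45/16
edge 8 of 15 (RED): { 0; 1; 2; 5/2; 11/4 | 45/16; 23/8; 3 } => 89/32
edge 9 of 15 (RED): { 0; 1; 2; 5/2; 11/4 | 89/32; 45/16; 23/8; 3 } => 177/64
edge 10 of 15 (RED): { 0; 1; 2; 5/2; 11/4 | 177/64; 89/32; 45/16; 23/8; 3 } => 353/128
edge 11 of 15 (RED): { 0; 1; 2; 5/2; 11/4 | 353/128; 177/64; 89/32; 45/16; 23/8; 3 } => 705/256
edge 12 of 15 (RED): { 0; 1; 2; 5/2; 11/4 | 705/256; 353/128; 177/64; 89/32; 45/16; 23/8; 3 } => 1409/512
edge 13 of 15 (BLUE): { 0; 1; 2; 5/2; 11/4; 1409/512 | 705/256; 353/128; 177/64; 89/32; 45/16; 23/8; 3 } => 2819/1024
edge 14 of 15 (RED): { 0; 1; 2; 5/2; 11/4; 1409/512 | 2819/1024; 705/256; 353/128; 177/64; 89/32; 45/16; 23/8; 3 } => 5637/2048
edge 15 of 15 (RED): { 0; 1; 2; 5/2; 11/4; 1409/512 | 5637/2048; 2819/1024; 705/256; 353/128; 177/64; 89/32; 45/16; 23/8; 3 } => 11273/4096

11273/4096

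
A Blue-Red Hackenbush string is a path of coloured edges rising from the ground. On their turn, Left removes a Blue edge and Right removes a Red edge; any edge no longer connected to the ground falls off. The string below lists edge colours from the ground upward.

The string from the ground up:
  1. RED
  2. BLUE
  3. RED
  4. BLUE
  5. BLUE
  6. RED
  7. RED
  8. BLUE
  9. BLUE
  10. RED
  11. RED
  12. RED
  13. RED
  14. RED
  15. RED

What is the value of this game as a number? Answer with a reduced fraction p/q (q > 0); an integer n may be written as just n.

Prefix values for RED BLUE RED BLUE BLUE RED RED BLUE BLUE RED RED RED RED RED RED via {L|R} + simplicity:
1 of 15 · R · max L −∞ · min R 0 → -1
2 of 15 · RB · max L -1 · min R 0 → -1/2
3 of 15 · RBR · max L -1 · min R -1/2 → -3/4
4 of 15 · RBRB · max L -3/4 · min R -1/2 → -5/8
5 of 15 · RBRBB · max L -5/8 · min R -1/2 → -9/16
6 of 15 · RBRBBR · max L -5/8 · min R -9/16 → -19/32
7 of 15 · RBRBBRR · max L -5/8 · min R -19/32 → -39/64
8 of 15 · RBRBBRRB · max L -39/64 · min R -19/32 → -77/128
9 of 15 · RBRBBRRBB · max L -77/128 · min R -19/32 → -153/256
10 of 15 · RBRBBRRBBR · max L -77/128 · min R -153/256 → -307/512
11 of 15 · RBRBBRRBBRR · max L -77/128 · min R -307/512 → -615/1024
12 of 15 · RBRBBRRBBRRR · max L -77/128 · min R -615/1024 → -1231/2048
13 of 15 · RBRBBRRBBRRRR · max L -77/128 · min R -1231/2048 → -2463/4096
14 of 15 · RBRBBRRBBRRRRR · max L -77/128 · min R -2463/4096 → -4927/8192
15 of 15 · RBRBBRRBBRRRRRR · max L -77/128 · min R -4927/8192 → -9855/16384

-9855/16384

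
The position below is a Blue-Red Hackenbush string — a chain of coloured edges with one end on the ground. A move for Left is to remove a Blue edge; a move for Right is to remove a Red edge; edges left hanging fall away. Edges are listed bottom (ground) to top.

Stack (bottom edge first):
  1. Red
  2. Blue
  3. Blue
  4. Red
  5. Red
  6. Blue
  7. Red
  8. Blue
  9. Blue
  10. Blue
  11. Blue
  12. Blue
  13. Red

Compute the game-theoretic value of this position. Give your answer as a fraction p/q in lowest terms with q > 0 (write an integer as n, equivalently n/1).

-1667/4096

Prefix values for Red Blue Blue Red Red Blue Red Blue Blue Blue Blue Blue Red via {L|R} + simplicity:
edge 1 of 13 (Red): { ∅ | 0 } ⇒ -1
edge 2 of 13 (Blue): { -1 | 0 } ⇒ -1/2
edge 3 of 13 (Blue): { -1,-1/2 | 0 } ⇒ -1/4
edge 4 of 13 (Red): { -1,-1/2 | -1/4,0 } ⇒ -3/8
edge 5 of 13 (Red): { -1,-1/2 | -3/8,-1/4,0 } ⇒ -7/16
edge 6 of 13 (Blue): { -1,-1/2,-7/16 | -3/8,-1/4,0 } ⇒ -13/32
edge 7 of 13 (Red): { -1,-1/2,-7/16 | -13/32,-3/8,-1/4,0 } ⇒ -27/64
edge 8 of 13 (Blue): { -1,-1/2,-7/16,-27/64 | -13/32,-3/8,-1/4,0 } ⇒ -53/128
edge 9 of 13 (Blue): { -1,-1/2,-7/16,-27/64,-53/128 | -13/32,-3/8,-1/4,0 } ⇒ -105/256
edge 10 of 13 (Blue): { -1,-1/2,-7/16,-27/64,-53/128,-105/256 | -13/32,-3/8,-1/4,0 } ⇒ -209/512
edge 11 of 13 (Blue): { -1,-1/2,-7/16,-27/64,-53/128,-105/256,-209/512 | -13/32,-3/8,-1/4,0 } ⇒ -417/1024
edge 12 of 13 (Blue): { -1,-1/2,-7/16,-27/64,-53/128,-105/256,-209/512,-417/1024 | -13/32,-3/8,-1/4,0 } ⇒ -833/2048
edge 13 of 13 (Red): { -1,-1/2,-7/16,-27/64,-53/128,-105/256,-209/512,-417/1024 | -833/2048,-13/32,-3/8,-1/4,0 } ⇒ -1667/4096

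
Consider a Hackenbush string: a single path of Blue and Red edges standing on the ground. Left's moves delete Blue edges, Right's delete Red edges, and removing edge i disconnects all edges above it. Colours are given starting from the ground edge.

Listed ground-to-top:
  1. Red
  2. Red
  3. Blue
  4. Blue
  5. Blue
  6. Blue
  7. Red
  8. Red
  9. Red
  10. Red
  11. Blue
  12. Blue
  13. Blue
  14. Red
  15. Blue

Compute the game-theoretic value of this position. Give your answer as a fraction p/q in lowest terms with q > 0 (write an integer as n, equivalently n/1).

-9157/8192

Recurse on prefixes of the 15-edge string Red Red Blue Blue Blue Blue Red Red Red Red Blue Blue Blue Red Blue:
val(R) = { — | 0 } so -1
val(RR) = { — | -1, 0 } so -2
val(RRB) = { -2 | -1, 0 } so -3/2
val(RRBB) = { -2, -3/2 | -1, 0 } so -5/4
val(RRBBB) = { -2, -3/2, -5/4 | -1, 0 } so -9/8
val(RRBBBB) = { -2, -3/2, -5/4, -9/8 | -1, 0 } so -17/16
val(RRBBBBR) = { -2, -3/2, -5/4, -9/8 | -17/16, -1, 0 } so -35/32
val(RRBBBBRR) = { -2, -3/2, -5/4, -9/8 | -35/32, -17/16, -1, 0 } so -71/64
val(RRBBBBRRR) = { -2, -3/2, -5/4, -9/8 | -71/64, -35/32, -17/16, -1, 0 } so -143/128
val(RRBBBBRRRR) = { -2, -3/2, -5/4, -9/8 | -143/128, -71/64, -35/32, -17/16, -1, 0 } so -287/256
val(RRBBBBRRRRB) = { -2, -3/2, -5/4, -9/8, -287/256 | -143/128, -71/64, -35/32, -17/16, -1, 0 } so -573/512
val(RRBBBBRRRRBB) = { -2, -3/2, -5/4, -9/8, -287/256, -573/512 | -143/128, -71/64, -35/32, -17/16, -1, 0 } so -1145/1024
val(RRBBBBRRRRBBB) = { -2, -3/2, -5/4, -9/8, -287/256, -573/512, -1145/1024 | -143/128, -71/64, -35/32, -17/16, -1, 0 } so -2289/2048
val(RRBBBBRRRRBBBR) = { -2, -3/2, -5/4, -9/8, -287/256, -573/512, -1145/1024 | -2289/2048, -143/128, -71/64, -35/32, -17/16, -1, 0 } so -4579/4096
val(RRBBBBRRRRBBBRB) = { -2, -3/2, -5/4, -9/8, -287/256, -573/512, -1145/1024, -4579/4096 | -2289/2048, -143/128, -71/64, -35/32, -17/16, -1, 0 } so -9157/8192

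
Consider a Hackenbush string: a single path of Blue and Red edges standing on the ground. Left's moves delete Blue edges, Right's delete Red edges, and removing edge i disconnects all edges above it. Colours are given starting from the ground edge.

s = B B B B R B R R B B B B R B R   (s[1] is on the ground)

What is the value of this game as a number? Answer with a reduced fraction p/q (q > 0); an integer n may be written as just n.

G(B) = { 0 |  } => 1
G(BB) = { 0 1 |  } => 2
G(BBB) = { 0 1 2 |  } => 3
G(BBBB) = { 0 1 2 3 |  } => 4
G(BBBBR) = { 0 1 2 3 | 4 } => 7/2
G(BBBBRB) = { 0 1 2 3 7/2 | 4 } => 15/4
G(BBBBRBR) = { 0 1 2 3 7/2 | 15/4 4 } => 29/8
G(BBBBRBRR) = { 0 1 2 3 7/2 | 29/8 15/4 4 } => 57/16
G(BBBBRBRRB) = { 0 1 2 3 7/2 57/16 | 29/8 15/4 4 } => 115/32
G(BBBBRBRRBB) = { 0 1 2 3 7/2 57/16 115/32 | 29/8 15/4 4 } => 231/64
G(BBBBRBRRBBB) = { 0 1 2 3 7/2 57/16 115/32 231/64 | 29/8 15/4 4 } => 463/128
G(BBBBRBRRBBBB) = { 0 1 2 3 7/2 57/16 115/32 231/64 463/128 | 29/8 15/4 4 } => 927/256
G(BBBBRBRRBBBBR) = { 0 1 2 3 7/2 57/16 115/32 231/64 463/128 | 927/256 29/8 15/4 4 } => 1853/512
G(BBBBRBRRBBBBRB) = { 0 1 2 3 7/2 57/16 115/32 231/64 463/128 1853/512 | 927/256 29/8 15/4 4 } => 3707/1024
G(BBBBRBRRBBBBRBR) = { 0 1 2 3 7/2 57/16 115/32 231/64 463/128 1853/512 | 3707/1024 927/256 29/8 15/4 4 } => 7413/2048

7413/2048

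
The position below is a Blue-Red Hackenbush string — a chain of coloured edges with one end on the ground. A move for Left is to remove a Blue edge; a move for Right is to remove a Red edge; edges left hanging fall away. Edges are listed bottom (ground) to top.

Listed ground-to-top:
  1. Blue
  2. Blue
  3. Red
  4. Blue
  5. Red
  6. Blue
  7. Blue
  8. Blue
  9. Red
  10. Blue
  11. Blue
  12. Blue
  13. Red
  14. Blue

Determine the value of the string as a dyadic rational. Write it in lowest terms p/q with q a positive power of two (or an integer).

Prefix values for Blue Blue Red Blue Red Blue Blue Blue Red Blue Blue Blue Red Blue via {L|R} + simplicity:
val_1 [B]  L=[0]  R=[(no moves)]  gives 1
val_2 [BB]  L=[0,1]  R=[(no moves)]  gives 2
val_3 [BBR]  L=[0,1]  R=[2]  gives 3/2
val_4 [BBRB]  L=[0,1,3/2]  R=[2]  gives 7/4
val_5 [BBRBR]  L=[0,1,3/2]  R=[7/4,2]  gives 13/8
val_6 [BBRBRB]  L=[0,1,3/2,13/8]  R=[7/4,2]  gives 27/16
val_7 [BBRBRBB]  L=[0,1,3/2,13/8,27/16]  R=[7/4,2]  gives 55/32
val_8 [BBRBRBBB]  L=[0,1,3/2,13/8,27/16,55/32]  R=[7/4,2]  gives 111/64
val_9 [BBRBRBBBR]  L=[0,1,3/2,13/8,27/16,55/32]  R=[111/64,7/4,2]  gives 221/128
val_10 [BBRBRBBBRB]  L=[0,1,3/2,13/8,27/16,55/32,221/128]  R=[111/64,7/4,2]  gives 443/256
val_11 [BBRBRBBBRBB]  L=[0,1,3/2,13/8,27/16,55/32,221/128,443/256]  R=[111/64,7/4,2]  gives 887/512
val_12 [BBRBRBBBRBBB]  L=[0,1,3/2,13/8,27/16,55/32,221/128,443/256,887/512]  R=[111/64,7/4,2]  gives 1775/1024
val_13 [BBRBRBBBRBBBR]  L=[0,1,3/2,13/8,27/16,55/32,221/128,443/256,887/512]  R=[1775/1024,111/64,7/4,2]  gives 3549/2048
val_14 [BBRBRBBBRBBBRB]  L=[0,1,3/2,13/8,27/16,55/32,221/128,443/256,887/512,3549/2048]  R=[1775/1024,111/64,7/4,2]  gives 7099/4096

7099/4096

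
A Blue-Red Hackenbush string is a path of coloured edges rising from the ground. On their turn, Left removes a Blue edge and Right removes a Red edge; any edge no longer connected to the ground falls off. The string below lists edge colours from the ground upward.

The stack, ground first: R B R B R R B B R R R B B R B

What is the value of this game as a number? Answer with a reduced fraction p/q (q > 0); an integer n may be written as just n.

Build G(s[:k]) for k = 1..15, string s = R B R B R R B B R R R B B R B.
edge 1 of 15 (R): { none | 0 } → -1
edge 2 of 15 (B): { -1 | 0 } → -1/2
edge 3 of 15 (R): { -1 | -1/2 0 } → -3/4
edge 4 of 15 (B): { -1 -3/4 | -1/2 0 } → -5/8
edge 5 of 15 (R): { -1 -3/4 | -5/8 -1/2 0 } → -11/16
edge 6 of 15 (R): { -1 -3/4 | -11/16 -5/8 -1/2 0 } → -23/32
edge 7 of 15 (B): { -1 -3/4 -23/32 | -11/16 -5/8 -1/2 0 } → -45/64
edge 8 of 15 (B): { -1 -3/4 -23/32 -45/64 | -11/16 -5/8 -1/2 0 } → -89/128
edge 9 of 15 (R): { -1 -3/4 -23/32 -45/64 | -89/128 -11/16 -5/8 -1/2 0 } → -179/256
edge 10 of 15 (R): { -1 -3/4 -23/32 -45/64 | -179/256 -89/128 -11/16 -5/8 -1/2 0 } → -359/512
edge 11 of 15 (R): { -1 -3/4 -23/32 -45/64 | -359/512 -179/256 -89/128 -11/16 -5/8 -1/2 0 } → -719/1024
edge 12 of 15 (B): { -1 -3/4 -23/32 -45/64 -719/1024 | -359/512 -179/256 -89/128 -11/16 -5/8 -1/2 0 } → -1437/2048
edge 13 of 15 (B): { -1 -3/4 -23/32 -45/64 -719/1024 -1437/2048 | -359/512 -179/256 -89/128 -11/16 -5/8 -1/2 0 } → -2873/4096
edge 14 of 15 (R): { -1 -3/4 -23/32 -45/64 -719/1024 -1437/2048 | -2873/4096 -359/512 -179/256 -89/128 -11/16 -5/8 -1/2 0 } → -5747/8192
edge 15 of 15 (B): { -1 -3/4 -23/32 -45/64 -719/1024 -1437/2048 -5747/8192 | -2873/4096 -359/512 -179/256 -89/128 -11/16 -5/8 -1/2 0 } → -11493/16384

-11493/16384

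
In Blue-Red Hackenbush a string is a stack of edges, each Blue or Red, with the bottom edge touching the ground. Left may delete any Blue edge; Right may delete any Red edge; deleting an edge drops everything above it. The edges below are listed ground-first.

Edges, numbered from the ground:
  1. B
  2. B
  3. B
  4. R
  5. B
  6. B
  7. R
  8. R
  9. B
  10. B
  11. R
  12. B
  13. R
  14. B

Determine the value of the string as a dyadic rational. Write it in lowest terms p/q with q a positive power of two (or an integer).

value(B) = { 0 | ∅ } — 1
value(BB) = { 0, 1 | ∅ } — 2
value(BBB) = { 0, 1, 2 | ∅ } — 3
value(BBBR) = { 0, 1, 2 | 3 } — 5/2
value(BBBRB) = { 0, 1, 2, 5/2 | 3 } — 11/4
value(BBBRBB) = { 0, 1, 2, 5/2, 11/4 | 3 } — 23/8
value(BBBRBBR) = { 0, 1, 2, 5/2, 11/4 | 23/8, 3 } — 45/16
value(BBBRBBRR) = { 0, 1, 2, 5/2, 11/4 | 45/16, 23/8, 3 } — 89/32
value(BBBRBBRRB) = { 0, 1, 2, 5/2, 11/4, 89/32 | 45/16, 23/8, 3 } — 179/64
value(BBBRBBRRBB) = { 0, 1, 2, 5/2, 11/4, 89/32, 179/64 | 45/16, 23/8, 3 } — 359/128
value(BBBRBBRRBBR) = { 0, 1, 2, 5/2, 11/4, 89/32, 179/64 | 359/128, 45/16, 23/8, 3 } — 717/256
value(BBBRBBRRBBRB) = { 0, 1, 2, 5/2, 11/4, 89/32, 179/64, 717/256 | 359/128, 45/16, 23/8, 3 } — 1435/512
value(BBBRBBRRBBRBR) = { 0, 1, 2, 5/2, 11/4, 89/32, 179/64, 717/256 | 1435/512, 359/128, 45/16, 23/8, 3 } — 2869/1024
value(BBBRBBRRBBRBRB) = { 0, 1, 2, 5/2, 11/4, 89/32, 179/64, 717/256, 2869/1024 | 1435/512, 359/128, 45/16, 23/8, 3 } — 5739/2048

5739/2048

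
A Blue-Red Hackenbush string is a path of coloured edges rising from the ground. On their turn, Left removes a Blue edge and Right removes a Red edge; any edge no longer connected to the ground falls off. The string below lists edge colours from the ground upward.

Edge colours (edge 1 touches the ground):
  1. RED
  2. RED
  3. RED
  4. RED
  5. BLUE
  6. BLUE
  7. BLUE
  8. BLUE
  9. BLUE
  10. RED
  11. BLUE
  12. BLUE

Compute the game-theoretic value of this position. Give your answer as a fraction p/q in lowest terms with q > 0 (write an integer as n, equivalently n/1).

Prefix values for RED RED RED RED BLUE BLUE BLUE BLUE BLUE RED BLUE BLUE via {L|R} + simplicity:
v_1 [R]  L=[∅]  R=[0]  -> -1
v_2 [RR]  L=[∅]  R=[-1; 0]  -> -2
v_3 [RRR]  L=[∅]  R=[-2; -1; 0]  -> -3
v_4 [RRRR]  L=[∅]  R=[-3; -2; -1; 0]  -> -4
v_5 [RRRRB]  L=[-4]  R=[-3; -2; -1; 0]  -> -7/2
v_6 [RRRRBB]  L=[-4; -7/2]  R=[-3; -2; -1; 0]  -> -13/4
v_7 [RRRRBBB]  L=[-4; -7/2; -13/4]  R=[-3; -2; -1; 0]  -> -25/8
v_8 [RRRRBBBB]  L=[-4; -7/2; -13/4; -25/8]  R=[-3; -2; -1; 0]  -> -49/16
v_9 [RRRRBBBBB]  L=[-4; -7/2; -13/4; -25/8; -49/16]  R=[-3; -2; -1; 0]  -> -97/32
v_10 [RRRRBBBBBR]  L=[-4; -7/2; -13/4; -25/8; -49/16]  R=[-97/32; -3; -2; -1; 0]  -> -195/64
v_11 [RRRRBBBBBRB]  L=[-4; -7/2; -13/4; -25/8; -49/16; -195/64]  R=[-97/32; -3; -2; -1; 0]  -> -389/128
v_12 [RRRRBBBBBRBB]  L=[-4; -7/2; -13/4; -25/8; -49/16; -195/64; -389/128]  R=[-97/32; -3; -2; -1; 0]  -> -777/256

-777/256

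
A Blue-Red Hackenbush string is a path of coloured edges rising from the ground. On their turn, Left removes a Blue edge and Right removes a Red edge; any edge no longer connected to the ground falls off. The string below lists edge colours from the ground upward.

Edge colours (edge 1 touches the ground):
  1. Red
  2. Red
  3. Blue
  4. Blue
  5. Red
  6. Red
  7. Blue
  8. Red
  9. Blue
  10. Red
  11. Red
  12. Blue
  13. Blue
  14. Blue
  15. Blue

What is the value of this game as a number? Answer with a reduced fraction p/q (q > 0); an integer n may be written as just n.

-11617/8192

edge 1 of 15 (Red): { · | 0 } => -1
edge 2 of 15 (Red): { · | -1 0 } => -2
edge 3 of 15 (Blue): { -2 | -1 0 } => -3/2
edge 4 of 15 (Blue): { -2 -3/2 | -1 0 } => -5/4
edge 5 of 15 (Red): { -2 -3/2 | -5/4 -1 0 } => -11/8
edge 6 of 15 (Red): { -2 -3/2 | -11/8 -5/4 -1 0 } => -23/16
edge 7 of 15 (Blue): { -2 -3/2 -23/16 | -11/8 -5/4 -1 0 } => -45/32
edge 8 of 15 (Red): { -2 -3/2 -23/16 | -45/32 -11/8 -5/4 -1 0 } => -91/64
edge 9 of 15 (Blue): { -2 -3/2 -23/16 -91/64 | -45/32 -11/8 -5/4 -1 0 } => -181/128
edge 10 of 15 (Red): { -2 -3/2 -23/16 -91/64 | -181/128 -45/32 -11/8 -5/4 -1 0 } => -363/256
edge 11 of 15 (Red): { -2 -3/2 -23/16 -91/64 | -363/256 -181/128 -45/32 -11/8 -5/4 -1 0 } => -727/512
edge 12 of 15 (Blue): { -2 -3/2 -23/16 -91/64 -727/512 | -363/256 -181/128 -45/32 -11/8 -5/4 -1 0 } => -1453/1024
edge 13 of 15 (Blue): { -2 -3/2 -23/16 -91/64 -727/512 -1453/1024 | -363/256 -181/128 -45/32 -11/8 -5/4 -1 0 } => -2905/2048
edge 14 of 15 (Blue): { -2 -3/2 -23/16 -91/64 -727/512 -1453/1024 -2905/2048 | -363/256 -181/128 -45/32 -11/8 -5/4 -1 0 } => -5809/4096
edge 15 of 15 (Blue): { -2 -3/2 -23/16 -91/64 -727/512 -1453/1024 -2905/2048 -5809/4096 | -363/256 -181/128 -45/32 -11/8 -5/4 -1 0 } => -11617/8192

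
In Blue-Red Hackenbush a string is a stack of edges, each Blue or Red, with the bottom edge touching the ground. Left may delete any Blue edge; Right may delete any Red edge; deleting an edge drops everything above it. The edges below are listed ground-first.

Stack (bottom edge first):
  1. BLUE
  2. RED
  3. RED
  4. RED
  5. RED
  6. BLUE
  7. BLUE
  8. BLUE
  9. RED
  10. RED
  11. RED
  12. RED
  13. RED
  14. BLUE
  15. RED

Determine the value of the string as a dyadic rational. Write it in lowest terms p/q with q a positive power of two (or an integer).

Prefix values for BLUE RED RED RED RED BLUE BLUE BLUE RED RED RED RED RED BLUE RED via {L|R} + simplicity:
1 of 15 · B · max L 0 · min R +∞ -> 1
2 of 15 · BR · max L 0 · min R 1 -> 1/2
3 of 15 · BRR · max L 0 · min R 1/2 -> 1/4
4 of 15 · BRRR · max L 0 · min R 1/4 -> 1/8
5 of 15 · BRRRR · max L 0 · min R 1/8 -> 1/16
6 of 15 · BRRRRB · max L 1/16 · min R 1/8 -> 3/32
7 of 15 · BRRRRBB · max L 3/32 · min R 1/8 -> 7/64
8 of 15 · BRRRRBBB · max L 7/64 · min R 1/8 -> 15/128
9 of 15 · BRRRRBBBR · max L 7/64 · min R 15/128 -> 29/256
10 of 15 · BRRRRBBBRR · max L 7/64 · min R 29/256 -> 57/512
11 of 15 · BRRRRBBBRRR · max L 7/64 · min R 57/512 -> 113/1024
12 of 15 · BRRRRBBBRRRR · max L 7/64 · min R 113/1024 -> 225/2048
13 of 15 · BRRRRBBBRRRRR · max L 7/64 · min R 225/2048 -> 449/4096
14 of 15 · BRRRRBBBRRRRRB · max L 449/4096 · min R 225/2048 -> 899/8192
15 of 15 · BRRRRBBBRRRRRBR · max L 449/4096 · min R 899/8192 -> 1797/16384

1797/16384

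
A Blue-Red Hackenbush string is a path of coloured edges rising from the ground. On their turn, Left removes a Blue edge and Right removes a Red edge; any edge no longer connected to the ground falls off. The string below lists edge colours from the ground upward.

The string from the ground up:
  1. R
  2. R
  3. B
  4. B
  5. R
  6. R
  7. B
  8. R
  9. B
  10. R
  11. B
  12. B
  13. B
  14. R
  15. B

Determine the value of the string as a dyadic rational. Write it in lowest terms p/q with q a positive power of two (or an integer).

-11589/8192

R: Left { ∅ }, Right { 0 } -> simplest -1
RR: Left { ∅ }, Right { -1 0 } -> simplest -2
RRB: Left { -2 }, Right { -1 0 } -> simplest -3/2
RRBB: Left { -2 -3/2 }, Right { -1 0 } -> simplest -5/4
RRBBR: Left { -2 -3/2 }, Right { -5/4 -1 0 } -> simplest -11/8
RRBBRR: Left { -2 -3/2 }, Right { -11/8 -5/4 -1 0 } -> simplest -23/16
RRBBRRB: Left { -2 -3/2 -23/16 }, Right { -11/8 -5/4 -1 0 } -> simplest -45/32
RRBBRRBR: Left { -2 -3/2 -23/16 }, Right { -45/32 -11/8 -5/4 -1 0 } -> simplest -91/64
RRBBRRBRB: Left { -2 -3/2 -23/16 -91/64 }, Right { -45/32 -11/8 -5/4 -1 0 } -> simplest -181/128
RRBBRRBRBR: Left { -2 -3/2 -23/16 -91/64 }, Right { -181/128 -45/32 -11/8 -5/4 -1 0 } -> simplest -363/256
RRBBRRBRBRB: Left { -2 -3/2 -23/16 -91/64 -363/256 }, Right { -181/128 -45/32 -11/8 -5/4 -1 0 } -> simplest -725/512
RRBBRRBRBRBB: Left { -2 -3/2 -23/16 -91/64 -363/256 -725/512 }, Right { -181/128 -45/32 -11/8 -5/4 -1 0 } -> simplest -1449/1024
RRBBRRBRBRBBB: Left { -2 -3/2 -23/16 -91/64 -363/256 -725/512 -1449/1024 }, Right { -181/128 -45/32 -11/8 -5/4 -1 0 } -> simplest -2897/2048
RRBBRRBRBRBBBR: Left { -2 -3/2 -23/16 -91/64 -363/256 -725/512 -1449/1024 }, Right { -2897/2048 -181/128 -45/32 -11/8 -5/4 -1 0 } -> simplest -5795/4096
RRBBRRBRBRBBBRB: Left { -2 -3/2 -23/16 -91/64 -363/256 -725/512 -1449/1024 -5795/4096 }, Right { -2897/2048 -181/128 -45/32 -11/8 -5/4 -1 0 } -> simplest -11589/8192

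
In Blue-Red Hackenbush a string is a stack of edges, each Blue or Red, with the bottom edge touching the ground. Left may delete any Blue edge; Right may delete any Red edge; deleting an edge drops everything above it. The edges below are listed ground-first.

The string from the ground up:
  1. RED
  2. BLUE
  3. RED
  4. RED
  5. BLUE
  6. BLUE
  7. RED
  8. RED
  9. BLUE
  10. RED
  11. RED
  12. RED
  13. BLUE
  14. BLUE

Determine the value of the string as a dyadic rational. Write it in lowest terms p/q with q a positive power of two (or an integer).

step 1: add RED to get R; options L={ ∅ } R={ 0 } ⇒ -1
step 2: add BLUE to get RB; options L={ -1 } R={ 0 } ⇒ -1/2
step 3: add RED to get RBR; options L={ -1 } R={ -1/2, 0 } ⇒ -3/4
step 4: add RED to get RBRR; options L={ -1 } R={ -3/4, -1/2, 0 } ⇒ -7/8
step 5: add BLUE to get RBRRB; options L={ -1, -7/8 } R={ -3/4, -1/2, 0 } ⇒ -13/16
step 6: add BLUE to get RBRRBB; options L={ -1, -7/8, -13/16 } R={ -3/4, -1/2, 0 } ⇒ -25/32
step 7: add RED to get RBRRBBR; options L={ -1, -7/8, -13/16 } R={ -25/32, -3/4, -1/2, 0 } ⇒ -51/64
step 8: add RED to get RBRRBBRR; options L={ -1, -7/8, -13/16 } R={ -51/64, -25/32, -3/4, -1/2, 0 } ⇒ -103/128
step 9: add BLUE to get RBRRBBRRB; options L={ -1, -7/8, -13/16, -103/128 } R={ -51/64, -25/32, -3/4, -1/2, 0 } ⇒ -205/256
step 10: add RED to get RBRRBBRRBR; options L={ -1, -7/8, -13/16, -103/128 } R={ -205/256, -51/64, -25/32, -3/4, -1/2, 0 } ⇒ -411/512
step 11: add RED to get RBRRBBRRBRR; options L={ -1, -7/8, -13/16, -103/128 } R={ -411/512, -205/256, -51/64, -25/32, -3/4, -1/2, 0 } ⇒ -823/1024
step 12: add RED to get RBRRBBRRBRRR; options L={ -1, -7/8, -13/16, -103/128 } R={ -823/1024, -411/512, -205/256, -51/64, -25/32, -3/4, -1/2, 0 } ⇒ -1647/2048
step 13: add BLUE to get RBRRBBRRBRRRB; options L={ -1, -7/8, -13/16, -103/128, -1647/2048 } R={ -823/1024, -411/512, -205/256, -51/64, -25/32, -3/4, -1/2, 0 } ⇒ -3293/4096
step 14: add BLUE to get RBRRBBRRBRRRBB; options L={ -1, -7/8, -13/16, -103/128, -1647/2048, -3293/4096 } R={ -823/1024, -411/512, -205/256, -51/64, -25/32, -3/4, -1/2, 0 } ⇒ -6585/8192

-6585/8192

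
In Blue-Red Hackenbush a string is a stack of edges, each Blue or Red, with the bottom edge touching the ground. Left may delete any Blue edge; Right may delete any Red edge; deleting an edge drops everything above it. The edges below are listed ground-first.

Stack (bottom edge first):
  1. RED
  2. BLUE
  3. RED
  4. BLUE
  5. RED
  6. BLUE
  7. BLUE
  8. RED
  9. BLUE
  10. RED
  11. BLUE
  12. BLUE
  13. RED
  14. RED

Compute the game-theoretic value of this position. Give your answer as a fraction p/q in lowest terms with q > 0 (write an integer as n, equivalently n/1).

-5287/8192

1 of 14 · R · max L −∞ · min R 0 → -1
2 of 14 · RB · max L -1 · min R 0 → -1/2
3 of 14 · RBR · max L -1 · min R -1/2 → -3/4
4 of 14 · RBRB · max L -3/4 · min R -1/2 → -5/8
5 of 14 · RBRBR · max L -3/4 · min R -5/8 → -11/16
6 of 14 · RBRBRB · max L -11/16 · min R -5/8 → -21/32
7 of 14 · RBRBRBB · max L -21/32 · min R -5/8 → -41/64
8 of 14 · RBRBRBBR · max L -21/32 · min R -41/64 → -83/128
9 of 14 · RBRBRBBRB · max L -83/128 · min R -41/64 → -165/256
10 of 14 · RBRBRBBRBR · max L -83/128 · min R -165/256 → -331/512
11 of 14 · RBRBRBBRBRB · max L -331/512 · min R -165/256 → -661/1024
12 of 14 · RBRBRBBRBRBB · max L -661/1024 · min R -165/256 → -1321/2048
13 of 14 · RBRBRBBRBRBBR · max L -661/1024 · min R -1321/2048 → -2643/4096
14 of 14 · RBRBRBBRBRBBRR · max L -661/1024 · min R -2643/4096 → -5287/8192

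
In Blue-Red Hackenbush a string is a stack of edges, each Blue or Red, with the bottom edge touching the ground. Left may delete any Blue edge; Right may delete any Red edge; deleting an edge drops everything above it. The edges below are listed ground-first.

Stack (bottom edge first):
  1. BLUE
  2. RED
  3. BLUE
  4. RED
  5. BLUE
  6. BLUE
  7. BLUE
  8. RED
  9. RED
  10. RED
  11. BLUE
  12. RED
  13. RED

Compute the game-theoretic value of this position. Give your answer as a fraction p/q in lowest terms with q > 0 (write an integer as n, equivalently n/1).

edge 1 of 13 (BLUE): { 0 | none } -> 1
edge 2 of 13 (RED): { 0 | 1 } -> 1/2
edge 3 of 13 (BLUE): { 0 1/2 | 1 } -> 3/4
edge 4 of 13 (RED): { 0 1/2 | 3/4 1 } -> 5/8
edge 5 of 13 (BLUE): { 0 1/2 5/8 | 3/4 1 } -> 11/16
edge 6 of 13 (BLUE): { 0 1/2 5/8 11/16 | 3/4 1 } -> 23/32
edge 7 of 13 (BLUE): { 0 1/2 5/8 11/16 23/32 | 3/4 1 } -> 47/64
edge 8 of 13 (RED): { 0 1/2 5/8 11/16 23/32 | 47/64 3/4 1 } -> 93/128
edge 9 of 13 (RED): { 0 1/2 5/8 11/16 23/32 | 93/128 47/64 3/4 1 } -> 185/256
edge 10 of 13 (RED): { 0 1/2 5/8 11/16 23/32 | 185/256 93/128 47/64 3/4 1 } -> 369/512
edge 11 of 13 (BLUE): { 0 1/2 5/8 11/16 23/32 369/512 | 185/256 93/128 47/64 3/4 1 } -> 739/1024
edge 12 of 13 (RED): { 0 1/2 5/8 11/16 23/32 369/512 | 739/1024 185/256 93/128 47/64 3/4 1 } -> 1477/2048
edge 13 of 13 (RED): { 0 1/2 5/8 11/16 23/32 369/512 | 1477/2048 739/1024 185/256 93/128 47/64 3/4 1 } -> 2953/4096

2953/4096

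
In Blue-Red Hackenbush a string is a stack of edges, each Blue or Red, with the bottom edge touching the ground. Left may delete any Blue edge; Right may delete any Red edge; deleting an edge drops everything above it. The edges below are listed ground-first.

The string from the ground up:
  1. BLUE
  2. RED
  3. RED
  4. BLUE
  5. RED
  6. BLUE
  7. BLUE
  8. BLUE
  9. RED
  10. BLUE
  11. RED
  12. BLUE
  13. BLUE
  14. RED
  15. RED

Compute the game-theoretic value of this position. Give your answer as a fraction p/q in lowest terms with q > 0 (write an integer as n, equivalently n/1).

1 of 15 · B · max L 0 · min R +∞ -> 1
2 of 15 · BR · max L 0 · min R 1 -> 1/2
3 of 15 · BRR · max L 0 · min R 1/2 -> 1/4
4 of 15 · BRRB · max L 1/4 · min R 1/2 -> 3/8
5 of 15 · BRRBR · max L 1/4 · min R 3/8 -> 5/16
6 of 15 · BRRBRB · max L 5/16 · min R 3/8 -> 11/32
7 of 15 · BRRBRBB · max L 11/32 · min R 3/8 -> 23/64
8 of 15 · BRRBRBBB · max L 23/64 · min R 3/8 -> 47/128
9 of 15 · BRRBRBBBR · max L 23/64 · min R 47/128 -> 93/256
10 of 15 · BRRBRBBBRB · max L 93/256 · min R 47/128 -> 187/512
11 of 15 · BRRBRBBBRBR · max L 93/256 · min R 187/512 -> 373/1024
12 of 15 · BRRBRBBBRBRB · max L 373/1024 · min R 187/512 -> 747/2048
13 of 15 · BRRBRBBBRBRBB · max L 747/2048 · min R 187/512 -> 1495/4096
14 of 15 · BRRBRBBBRBRBBR · max L 747/2048 · min R 1495/4096 -> 2989/8192
15 of 15 · BRRBRBBBRBRBBRR · max L 747/2048 · min R 2989/8192 -> 5977/16384

5977/16384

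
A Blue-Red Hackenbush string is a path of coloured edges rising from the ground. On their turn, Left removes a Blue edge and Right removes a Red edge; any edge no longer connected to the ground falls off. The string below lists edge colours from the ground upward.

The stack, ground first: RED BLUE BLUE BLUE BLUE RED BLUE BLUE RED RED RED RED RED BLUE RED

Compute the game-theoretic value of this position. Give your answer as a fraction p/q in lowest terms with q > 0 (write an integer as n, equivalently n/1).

step 1: add RED to get R; options L={ · } R={ 0 } -> -1
step 2: add BLUE to get RB; options L={ -1 } R={ 0 } -> -1/2
step 3: add BLUE to get RBB; options L={ -1 -1/2 } R={ 0 } -> -1/4
step 4: add BLUE to get RBBB; options L={ -1 -1/2 -1/4 } R={ 0 } -> -1/8
step 5: add BLUE to get RBBBB; options L={ -1 -1/2 -1/4 -1/8 } R={ 0 } -> -1/16
step 6: add RED to get RBBBBR; options L={ -1 -1/2 -1/4 -1/8 } R={ -1/16 0 } -> -3/32
step 7: add BLUE to get RBBBBRB; options L={ -1 -1/2 -1/4 -1/8 -3/32 } R={ -1/16 0 } -> -5/64
step 8: add BLUE to get RBBBBRBB; options L={ -1 -1/2 -1/4 -1/8 -3/32 -5/64 } R={ -1/16 0 } -> -9/128
step 9: add RED to get RBBBBRBBR; options L={ -1 -1/2 -1/4 -1/8 -3/32 -5/64 } R={ -9/128 -1/16 0 } -> -19/256
step 10: add RED to get RBBBBRBBRR; options L={ -1 -1/2 -1/4 -1/8 -3/32 -5/64 } R={ -19/256 -9/128 -1/16 0 } -> -39/512
step 11: add RED to get RBBBBRBBRRR; options L={ -1 -1/2 -1/4 -1/8 -3/32 -5/64 } R={ -39/512 -19/256 -9/128 -1/16 0 } -> -79/1024
step 12: add RED to get RBBBBRBBRRRR; options L={ -1 -1/2 -1/4 -1/8 -3/32 -5/64 } R={ -79/1024 -39/512 -19/256 -9/128 -1/16 0 } -> -159/2048
step 13: add RED to get RBBBBRBBRRRRR; options L={ -1 -1/2 -1/4 -1/8 -3/32 -5/64 } R={ -159/2048 -79/1024 -39/512 -19/256 -9/128 -1/16 0 } -> -319/4096
step 14: add BLUE to get RBBBBRBBRRRRRB; options L={ -1 -1/2 -1/4 -1/8 -3/32 -5/64 -319/4096 } R={ -159/2048 -79/1024 -39/512 -19/256 -9/128 -1/16 0 } -> -637/8192
step 15: add RED to get RBBBBRBBRRRRRBR; options L={ -1 -1/2 -1/4 -1/8 -3/32 -5/64 -319/4096 } R={ -637/8192 -159/2048 -79/1024 -39/512 -19/256 -9/128 -1/16 0 } -> -1275/16384

-1275/16384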